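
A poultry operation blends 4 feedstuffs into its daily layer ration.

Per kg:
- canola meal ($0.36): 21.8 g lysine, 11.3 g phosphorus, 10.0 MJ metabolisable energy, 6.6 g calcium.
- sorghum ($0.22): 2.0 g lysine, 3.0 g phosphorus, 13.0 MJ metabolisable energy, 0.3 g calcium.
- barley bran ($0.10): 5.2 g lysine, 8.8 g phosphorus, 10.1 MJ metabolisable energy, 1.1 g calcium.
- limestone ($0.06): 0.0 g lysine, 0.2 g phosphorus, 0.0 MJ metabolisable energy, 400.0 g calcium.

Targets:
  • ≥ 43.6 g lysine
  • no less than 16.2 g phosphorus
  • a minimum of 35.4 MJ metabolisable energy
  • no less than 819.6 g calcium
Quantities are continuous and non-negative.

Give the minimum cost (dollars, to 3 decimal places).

$0.869

Treat it as an LP. Let x1 = kg of canola meal, x2 = kg of sorghum, x3 = kg of barley bran, x4 = kg of limestone.
Minimise 0.36x1 + 0.22x2 + 0.1x3 + 0.06x4 with:
  21.8x1 + 2x2 + 5.2x3 ≥ 43.6   (lysine)
  11.3x1 + 3x2 + 8.8x3 + 0.2x4 ≥ 16.2   (phosphorus)
  10x1 + 13x2 + 10.1x3 ≥ 35.4   (metabolisable energy)
  6.6x1 + 0.3x2 + 1.1x3 + 400x4 ≥ 819.6   (calcium)
  x1, x2, x3, x4 ≥ 0.
The optimal basis is {canola meal, barley bran, limestone}; sorghum drops out. The lysine, metabolisable energy, calcium requirements are met with equality.
That vertex is x1 = 1.524, x3 = 1.996, x4 = 2.018.
Objective = 0.36·1.524 + 0.1·1.996 + 0.06·2.018 = 0.86932.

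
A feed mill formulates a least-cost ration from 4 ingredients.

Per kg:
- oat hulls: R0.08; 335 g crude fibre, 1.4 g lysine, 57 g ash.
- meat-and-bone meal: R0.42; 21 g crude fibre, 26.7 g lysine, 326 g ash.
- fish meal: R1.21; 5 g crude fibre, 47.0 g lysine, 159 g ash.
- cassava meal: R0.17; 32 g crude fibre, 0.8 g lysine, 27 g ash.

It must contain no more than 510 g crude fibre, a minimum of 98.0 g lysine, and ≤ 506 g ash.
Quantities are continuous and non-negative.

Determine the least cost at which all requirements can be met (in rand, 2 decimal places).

Let x1 = kg of oat hulls, x2 = kg of meat-and-bone meal, x3 = kg of fish meal, x4 = kg of cassava meal.
min 0.08x1 + 0.42x2 + 1.21x3 + 0.17x4 s.t.:
  335x1 + 21x2 + 5x3 + 32x4 ≤ 510   (crude fibre)
  1.4x1 + 26.7x2 + 47x3 + 0.8x4 ≥ 98   (lysine)
  57x1 + 326x2 + 159x3 + 27x4 ≤ 506   (ash)
  x1, x2, x3, x4 ≥ 0.
At the optimum only meat-and-bone meal, fish meal are positive (oat hulls, cassava meal = 0). Binding constraints: lysine and ash.
That vertex is x2 = 0.7403, x3 = 1.665.
Cost = 0.42·0.7403 + 1.21·1.665 = 2.3256.

R2.33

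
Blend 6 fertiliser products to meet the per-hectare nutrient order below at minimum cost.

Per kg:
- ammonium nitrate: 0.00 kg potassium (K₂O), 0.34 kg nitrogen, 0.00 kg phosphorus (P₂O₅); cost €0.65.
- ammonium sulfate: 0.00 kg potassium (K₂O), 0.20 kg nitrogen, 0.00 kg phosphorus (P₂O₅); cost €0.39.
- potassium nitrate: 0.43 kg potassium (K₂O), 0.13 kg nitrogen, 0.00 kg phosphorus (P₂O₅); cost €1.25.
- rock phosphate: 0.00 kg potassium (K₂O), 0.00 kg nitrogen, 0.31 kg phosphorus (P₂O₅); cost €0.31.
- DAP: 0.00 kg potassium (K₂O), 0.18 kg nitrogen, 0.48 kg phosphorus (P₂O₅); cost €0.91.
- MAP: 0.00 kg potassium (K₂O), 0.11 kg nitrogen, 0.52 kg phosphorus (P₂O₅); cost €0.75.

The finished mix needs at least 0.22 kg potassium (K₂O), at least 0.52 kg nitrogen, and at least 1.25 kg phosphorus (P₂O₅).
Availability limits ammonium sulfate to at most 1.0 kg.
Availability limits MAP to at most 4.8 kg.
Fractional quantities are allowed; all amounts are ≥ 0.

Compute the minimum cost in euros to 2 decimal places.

Treat it as an LP. Let x1 = kg of ammonium nitrate, x2 = kg of ammonium sulfate, x3 = kg of potassium nitrate, x4 = kg of rock phosphate, x5 = kg of DAP, x6 = kg of MAP.
Minimise 0.65x1 + 0.39x2 + 1.25x3 + 0.31x4 + 0.91x5 + 0.75x6 subject to:
  0.43x3 ≥ 0.22   (potassium (K₂O))
  0.34x1 + 0.2x2 + 0.13x3 + 0.18x5 + 0.11x6 ≥ 0.52   (nitrogen)
  0.31x4 + 0.48x5 + 0.52x6 ≥ 1.25   (phosphorus (P₂O₅))
  x2 ≤ 1
  x6 ≤ 4.8
  x1, x2, x3, x4, x5, x6 ≥ 0.
The minimum-cost mix takes nothing from ammonium sulfate, DAP, MAP — only ammonium nitrate, potassium nitrate, rock phosphate. Binding constraints: potassium (K₂O), nitrogen, phosphorus (P₂O₅).
Optimal quantities: ammonium nitrate = 1.334 kg, potassium nitrate = 0.5116 kg, rock phosphate = 4.032 kg.
Total cost: 0.65·1.334 + 1.25·0.5116 + 0.31·4.032 = 2.7565.

€2.76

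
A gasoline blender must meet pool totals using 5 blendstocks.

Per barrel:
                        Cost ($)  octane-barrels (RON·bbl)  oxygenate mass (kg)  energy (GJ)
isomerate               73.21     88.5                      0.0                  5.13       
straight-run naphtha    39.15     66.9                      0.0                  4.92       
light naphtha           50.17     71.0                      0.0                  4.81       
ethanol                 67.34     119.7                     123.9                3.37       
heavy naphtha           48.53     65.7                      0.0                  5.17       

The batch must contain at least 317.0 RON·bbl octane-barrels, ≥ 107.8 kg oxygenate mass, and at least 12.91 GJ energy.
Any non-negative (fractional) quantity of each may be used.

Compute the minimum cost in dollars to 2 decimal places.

$180.32

Let x1 = barrels of isomerate, x2 = barrels of straight-run naphtha, x3 = barrels of light naphtha, x4 = barrels of ethanol, x5 = barrels of heavy naphtha.
Minimise 73.21x1 + 39.15x2 + 50.17x3 + 67.34x4 + 48.53x5 s.t.:
  88.5x1 + 66.9x2 + 71x3 + 119.7x4 + 65.7x5 ≥ 317   (octane-barrels)
  123.9x4 ≥ 107.8   (oxygenate mass)
  5.13x1 + 4.92x2 + 4.81x3 + 3.37x4 + 5.17x5 ≥ 12.91   (energy)
  x1, x2, x3, x4, x5 ≥ 0.
At the optimum only straight-run naphtha, ethanol are positive (isomerate, light naphtha, heavy naphtha = 0). There the octane-barrels and energy constraints are tight.
Solving gives x2 = 1.312, x4 = 1.915.
Total cost: 39.15·1.312 + 67.34·1.915 = 180.3209.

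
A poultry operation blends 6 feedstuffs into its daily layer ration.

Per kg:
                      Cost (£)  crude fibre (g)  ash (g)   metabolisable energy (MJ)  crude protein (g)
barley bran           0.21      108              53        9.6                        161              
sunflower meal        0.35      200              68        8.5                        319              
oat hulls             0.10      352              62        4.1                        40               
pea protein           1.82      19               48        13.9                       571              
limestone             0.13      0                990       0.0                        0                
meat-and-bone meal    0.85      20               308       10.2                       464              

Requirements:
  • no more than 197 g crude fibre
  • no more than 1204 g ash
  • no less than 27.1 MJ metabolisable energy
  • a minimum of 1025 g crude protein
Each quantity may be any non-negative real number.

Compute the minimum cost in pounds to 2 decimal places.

£1.71

Set it up as a linear program. Let x1 = kg of barley bran, x2 = kg of sunflower meal, x3 = kg of oat hulls, x4 = kg of pea protein, x5 = kg of limestone, x6 = kg of meat-and-bone meal.
Minimize 0.21x1 + 0.35x2 + 0.1x3 + 1.82x4 + 0.13x5 + 0.85x6 s.t.:
  108x1 + 200x2 + 352x3 + 19x4 + 20x6 ≤ 197   (crude fibre)
  53x1 + 68x2 + 62x3 + 48x4 + 990x5 + 308x6 ≤ 1204   (ash)
  9.6x1 + 8.5x2 + 4.1x3 + 13.9x4 + 10.2x6 ≥ 27.1   (metabolisable energy)
  161x1 + 319x2 + 40x3 + 571x4 + 464x6 ≥ 1025   (crude protein)
  x1, x2, x3, x4, x5, x6 ≥ 0.
The cheapest feasible vertex uses only barley bran, sunflower meal, meat-and-bone meal; oat hulls, pea protein, limestone are not used. The crude fibre, metabolisable energy, crude protein requirements are met with equality.
Optimal quantities: barley bran = 0.6371 kg, sunflower meal = 0.4748 kg, meat-and-bone meal = 1.662 kg.
Objective = 0.21·0.6371 + 0.35·0.4748 + 0.85·1.662 = 1.7127.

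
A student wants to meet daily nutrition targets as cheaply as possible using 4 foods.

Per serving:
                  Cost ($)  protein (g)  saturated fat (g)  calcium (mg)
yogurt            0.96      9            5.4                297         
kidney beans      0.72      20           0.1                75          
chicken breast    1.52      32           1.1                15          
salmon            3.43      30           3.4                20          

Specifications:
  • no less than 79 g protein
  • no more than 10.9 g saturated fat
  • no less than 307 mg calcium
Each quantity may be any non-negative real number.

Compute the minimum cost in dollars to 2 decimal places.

This is a linear program. Let x1 = servings of yogurt, x2 = servings of kidney beans, x3 = servings of chicken breast, x4 = servings of salmon.
Minimize 0.96x1 + 0.72x2 + 1.52x3 + 3.43x4 with:
  9x1 + 20x2 + 32x3 + 30x4 ≥ 79   (protein)
  5.4x1 + 0.1x2 + 1.1x3 + 3.4x4 ≤ 10.9   (saturated fat)
  297x1 + 75x2 + 15x3 + 20x4 ≥ 307   (calcium)
  x1, x2, x3, x4 ≥ 0.
The optimal basis is {yogurt, kidney beans}; chicken breast, salmon drop out. The protein and calcium requirements are met with equality.
So yogurt = 0.04084 servings, kidney beans = 3.932 servings.
Hence cost = 0.96·0.04084 + 0.72·3.932 = $2.8702.

$2.87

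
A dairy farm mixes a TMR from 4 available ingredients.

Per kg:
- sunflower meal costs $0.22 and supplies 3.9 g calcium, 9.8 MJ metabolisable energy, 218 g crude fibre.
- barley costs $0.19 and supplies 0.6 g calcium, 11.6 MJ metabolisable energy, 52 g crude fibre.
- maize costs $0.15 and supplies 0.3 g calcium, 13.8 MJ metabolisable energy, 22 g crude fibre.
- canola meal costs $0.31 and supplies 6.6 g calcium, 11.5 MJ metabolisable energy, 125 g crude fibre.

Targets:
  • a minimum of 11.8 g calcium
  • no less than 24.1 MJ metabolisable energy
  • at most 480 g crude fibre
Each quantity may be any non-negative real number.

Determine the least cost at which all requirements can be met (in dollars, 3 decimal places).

$0.590

Treat it as an LP. Let x1 = kg of sunflower meal, x2 = kg of barley, x3 = kg of maize, x4 = kg of canola meal.
min 0.22x1 + 0.19x2 + 0.15x3 + 0.31x4 subject to:
  3.9x1 + 0.6x2 + 0.3x3 + 6.6x4 ≥ 11.8   (calcium)
  9.8x1 + 11.6x2 + 13.8x3 + 11.5x4 ≥ 24.1   (metabolisable energy)
  218x1 + 52x2 + 22x3 + 125x4 ≤ 480   (crude fibre)
  x1, x2, x3, x4 ≥ 0.
At the optimum only maize, canola meal are positive (sunflower meal, barley = 0). Binding constraints: calcium and metabolisable energy.
So maize = 0.26658 kg, canola meal = 1.7758 kg.
Total cost: 0.15·0.26658 + 0.31·1.7758 = 0.59049.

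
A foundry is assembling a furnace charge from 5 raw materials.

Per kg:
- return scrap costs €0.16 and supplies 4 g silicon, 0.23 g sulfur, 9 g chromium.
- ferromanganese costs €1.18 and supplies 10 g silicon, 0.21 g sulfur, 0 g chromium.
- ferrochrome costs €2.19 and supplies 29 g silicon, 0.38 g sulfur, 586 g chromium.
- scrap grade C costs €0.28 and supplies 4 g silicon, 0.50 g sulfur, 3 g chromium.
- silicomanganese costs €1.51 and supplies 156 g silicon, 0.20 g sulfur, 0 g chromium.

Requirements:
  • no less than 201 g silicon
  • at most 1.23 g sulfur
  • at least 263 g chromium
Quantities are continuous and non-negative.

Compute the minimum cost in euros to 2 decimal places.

Let x1 = kg of return scrap, x2 = kg of ferromanganese, x3 = kg of ferrochrome, x4 = kg of scrap grade C, x5 = kg of silicomanganese.
Minimize 0.16x1 + 1.18x2 + 2.19x3 + 0.28x4 + 1.51x5 subject to:
  4x1 + 10x2 + 29x3 + 4x4 + 156x5 ≥ 201   (silicon)
  0.23x1 + 0.21x2 + 0.38x3 + 0.5x4 + 0.2x5 ≤ 1.23   (sulfur)
  9x1 + 586x3 + 3x4 ≥ 263   (chromium)
  x1, x2, x3, x4, x5 ≥ 0.
The cheapest feasible vertex uses only ferrochrome, silicomanganese; return scrap, ferromanganese, scrap grade C are not used. The silicon and chromium requirements are met with equality.
So ferrochrome = 0.4488 kg, silicomanganese = 1.205 kg.
Cost = 2.19·0.4488 + 1.51·1.205 = 2.8024.

€2.80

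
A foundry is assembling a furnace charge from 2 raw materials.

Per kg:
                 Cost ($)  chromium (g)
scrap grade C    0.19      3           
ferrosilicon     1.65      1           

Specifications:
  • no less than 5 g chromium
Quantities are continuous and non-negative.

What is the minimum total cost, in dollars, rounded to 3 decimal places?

$0.317

This is a linear program. Let x1 = kg of scrap grade C, x2 = kg of ferrosilicon.
Minimize 0.19x1 + 1.65x2 with:
  3x1 + 1x2 ≥ 5   (chromium)
  x1, x2 ≥ 0.
The cheapest feasible vertex uses only scrap grade C; ferrosilicon is not used. There the chromium constraint is tight.
So scrap grade C = 1.667 kg.
Total cost: 0.19·1.667 = 0.31673.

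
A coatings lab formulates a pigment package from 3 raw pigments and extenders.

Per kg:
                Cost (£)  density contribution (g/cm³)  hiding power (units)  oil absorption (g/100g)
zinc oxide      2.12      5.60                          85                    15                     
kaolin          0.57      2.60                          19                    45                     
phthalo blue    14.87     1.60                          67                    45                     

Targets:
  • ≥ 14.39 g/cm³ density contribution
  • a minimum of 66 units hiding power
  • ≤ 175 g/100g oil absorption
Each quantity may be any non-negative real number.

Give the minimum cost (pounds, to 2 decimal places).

Let x1 = kg of zinc oxide, x2 = kg of kaolin, x3 = kg of phthalo blue.
Minimize 2.12x1 + 0.57x2 + 14.87x3 s.t.:
  5.6x1 + 2.6x2 + 1.6x3 ≥ 14.39   (density contribution)
  85x1 + 19x2 + 67x3 ≥ 66   (hiding power)
  15x1 + 45x2 + 45x3 ≤ 175   (oil absorption)
  x1, x2, x3 ≥ 0.
The minimum-cost mix takes nothing from phthalo blue — only zinc oxide, kaolin. There the density contribution and oil absorption constraints are tight.
Solving gives x1 = 0.904, x2 = 3.588.
Objective = 2.12·0.904 + 0.57·3.588 = 3.9616.

£3.96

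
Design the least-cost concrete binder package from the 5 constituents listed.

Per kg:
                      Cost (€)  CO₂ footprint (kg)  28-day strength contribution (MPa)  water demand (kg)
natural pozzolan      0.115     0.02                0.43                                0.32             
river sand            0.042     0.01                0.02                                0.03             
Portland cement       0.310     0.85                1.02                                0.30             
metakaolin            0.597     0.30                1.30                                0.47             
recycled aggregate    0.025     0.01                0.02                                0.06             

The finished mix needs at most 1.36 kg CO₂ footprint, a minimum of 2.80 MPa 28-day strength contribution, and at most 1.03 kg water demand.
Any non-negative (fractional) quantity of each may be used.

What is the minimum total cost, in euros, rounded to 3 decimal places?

Let x1 = kg of natural pozzolan, x2 = kg of river sand, x3 = kg of Portland cement, x4 = kg of metakaolin, x5 = kg of recycled aggregate.
Minimize 0.115x1 + 0.042x2 + 0.31x3 + 0.597x4 + 0.025x5 subject to:
  0.02x1 + 0.01x2 + 0.85x3 + 0.3x4 + 0.01x5 ≤ 1.36   (CO₂ footprint)
  0.43x1 + 0.02x2 + 1.02x3 + 1.3x4 + 0.02x5 ≥ 2.8   (28-day strength contribution)
  0.32x1 + 0.03x2 + 0.3x3 + 0.47x4 + 0.06x5 ≤ 1.03   (water demand)
  x1, x2, x3, x4, x5 ≥ 0.
The optimal basis is {natural pozzolan, Portland cement, metakaolin}; river sand, recycled aggregate drop out. The CO₂ footprint, 28-day strength contribution, water demand requirements are met with equality.
So natural pozzolan = 0.6267 kg, Portland cement = 1.242 kg, metakaolin = 0.9719 kg.
Total cost: 0.115·0.6267 + 0.31·1.242 + 0.597·0.9719 = 1.03731.

€1.037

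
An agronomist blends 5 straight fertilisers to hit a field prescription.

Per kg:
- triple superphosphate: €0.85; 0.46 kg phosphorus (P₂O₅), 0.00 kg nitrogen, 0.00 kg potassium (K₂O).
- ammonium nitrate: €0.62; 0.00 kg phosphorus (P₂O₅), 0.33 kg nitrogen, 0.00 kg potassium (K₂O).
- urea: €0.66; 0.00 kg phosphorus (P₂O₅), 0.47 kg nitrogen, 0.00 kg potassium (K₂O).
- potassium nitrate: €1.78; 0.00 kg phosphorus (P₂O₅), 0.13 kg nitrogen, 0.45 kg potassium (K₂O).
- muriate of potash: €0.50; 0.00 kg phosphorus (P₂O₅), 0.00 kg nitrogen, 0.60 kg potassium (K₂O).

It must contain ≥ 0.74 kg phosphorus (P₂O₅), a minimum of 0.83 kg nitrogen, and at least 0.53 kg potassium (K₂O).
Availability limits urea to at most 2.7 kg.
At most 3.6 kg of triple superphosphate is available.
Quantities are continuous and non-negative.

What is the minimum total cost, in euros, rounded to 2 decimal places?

€2.97

Treat it as an LP. Let x1 = kg of triple superphosphate, x2 = kg of ammonium nitrate, x3 = kg of urea, x4 = kg of potassium nitrate, x5 = kg of muriate of potash.
Minimise 0.85x1 + 0.62x2 + 0.66x3 + 1.78x4 + 0.5x5 s.t.:
  0.46x1 ≥ 0.74   (phosphorus (P₂O₅))
  0.33x2 + 0.47x3 + 0.13x4 ≥ 0.83   (nitrogen)
  0.45x4 + 0.6x5 ≥ 0.53   (potassium (K₂O))
  x3 ≤ 2.7
  x1 ≤ 3.6
  x1, x2, x3, x4, x5 ≥ 0.
The cheapest feasible vertex uses only triple superphosphate, urea, muriate of potash; ammonium nitrate, potassium nitrate are not used. Binding constraints: phosphorus (P₂O₅), nitrogen, potassium (K₂O).
Optimal quantities: triple superphosphate = 1.609 kg, urea = 1.766 kg, muriate of potash = 0.8833 kg.
Cost = 0.85·1.609 + 0.66·1.766 + 0.5·0.8833 = 2.9749.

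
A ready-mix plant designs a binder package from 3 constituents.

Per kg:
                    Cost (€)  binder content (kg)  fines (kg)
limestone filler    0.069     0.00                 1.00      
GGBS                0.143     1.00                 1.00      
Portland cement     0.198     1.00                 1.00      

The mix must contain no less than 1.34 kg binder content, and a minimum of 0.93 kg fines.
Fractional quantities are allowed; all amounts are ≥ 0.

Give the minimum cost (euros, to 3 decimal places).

This is a linear program. Let x1 = kg of limestone filler, x2 = kg of GGBS, x3 = kg of Portland cement.
min 0.069x1 + 0.143x2 + 0.198x3 with:
  1x2 + 1x3 ≥ 1.34   (binder content)
  1x1 + 1x2 + 1x3 ≥ 0.93   (fines)
  x1, x2, x3 ≥ 0.
The cheapest feasible vertex uses only GGBS; limestone filler, Portland cement are not used. Binding constraint: binder content.
Optimal quantities: GGBS = 1.34 kg.
Hence cost = 0.143·1.34 = €0.19162.

€0.192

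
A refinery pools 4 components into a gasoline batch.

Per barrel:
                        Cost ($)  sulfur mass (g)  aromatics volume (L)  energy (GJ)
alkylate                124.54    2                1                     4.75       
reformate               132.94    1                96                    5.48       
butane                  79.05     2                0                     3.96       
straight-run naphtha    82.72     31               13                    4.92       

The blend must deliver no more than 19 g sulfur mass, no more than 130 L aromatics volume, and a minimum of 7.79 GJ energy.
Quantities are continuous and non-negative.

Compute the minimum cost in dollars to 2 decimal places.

This is a linear program. Let x1 = barrels of alkylate, x2 = barrels of reformate, x3 = barrels of butane, x4 = barrels of straight-run naphtha.
min 124.54x1 + 132.94x2 + 79.05x3 + 82.72x4 subject to:
  2x1 + 1x2 + 2x3 + 31x4 ≤ 19   (sulfur mass)
  1x1 + 96x2 + 13x4 ≤ 130   (aromatics volume)
  4.75x1 + 5.48x2 + 3.96x3 + 4.92x4 ≥ 7.79   (energy)
  x1, x2, x3, x4 ≥ 0.
The optimal basis is {butane, straight-run naphtha}; alkylate, reformate drop out. The sulfur mass and energy requirements are met with equality.
Optimal quantities: butane = 1.3108 barrels, straight-run naphtha = 0.52834 barrels.
Cost = 79.05·1.3108 + 82.72·0.52834 = 147.3230.

$147.32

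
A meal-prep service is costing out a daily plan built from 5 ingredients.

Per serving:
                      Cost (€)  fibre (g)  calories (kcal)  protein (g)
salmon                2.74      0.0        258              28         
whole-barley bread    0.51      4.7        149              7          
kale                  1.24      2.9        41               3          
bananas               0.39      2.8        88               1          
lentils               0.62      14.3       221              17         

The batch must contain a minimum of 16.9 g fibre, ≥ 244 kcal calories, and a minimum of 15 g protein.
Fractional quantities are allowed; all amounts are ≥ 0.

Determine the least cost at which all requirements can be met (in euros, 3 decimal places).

€0.733

Let x1 = servings of salmon, x2 = servings of whole-barley bread, x3 = servings of kale, x4 = servings of bananas, x5 = servings of lentils.
Minimize 2.74x1 + 0.51x2 + 1.24x3 + 0.39x4 + 0.62x5 s.t.:
  4.7x2 + 2.9x3 + 2.8x4 + 14.3x5 ≥ 16.9   (fibre)
  258x1 + 149x2 + 41x3 + 88x4 + 221x5 ≥ 244   (calories)
  28x1 + 7x2 + 3x3 + 1x4 + 17x5 ≥ 15   (protein)
  x1, x2, x3, x4, x5 ≥ 0.
The minimum-cost mix takes nothing from salmon, whole-barley bread, kale, bananas — only lentils. The fibre requirement is met with equality.
That vertex is x5 = 1.182.
Total cost: 0.62·1.182 = 0.73284.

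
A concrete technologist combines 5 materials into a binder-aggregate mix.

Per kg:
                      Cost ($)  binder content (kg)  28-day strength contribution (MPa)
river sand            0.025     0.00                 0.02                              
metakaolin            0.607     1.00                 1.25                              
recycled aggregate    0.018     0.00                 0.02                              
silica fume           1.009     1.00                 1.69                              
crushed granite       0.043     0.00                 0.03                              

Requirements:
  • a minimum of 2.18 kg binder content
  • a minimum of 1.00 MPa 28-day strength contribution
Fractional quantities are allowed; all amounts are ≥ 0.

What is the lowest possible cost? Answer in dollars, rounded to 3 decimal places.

Let x1 = kg of river sand, x2 = kg of metakaolin, x3 = kg of recycled aggregate, x4 = kg of silica fume, x5 = kg of crushed granite.
min 0.025x1 + 0.607x2 + 0.018x3 + 1.009x4 + 0.043x5 with:
  1x2 + 1x4 ≥ 2.18   (binder content)
  0.02x1 + 1.25x2 + 0.02x3 + 1.69x4 + 0.03x5 ≥ 1   (28-day strength contribution)
  x1, x2, x3, x4, x5 ≥ 0.
The cheapest feasible vertex uses only metakaolin; river sand, recycled aggregate, silica fume, crushed granite are not used. Binding constraint: binder content.
That vertex is x2 = 2.18.
Hence cost = 0.607·2.18 = $1.32326.

$1.323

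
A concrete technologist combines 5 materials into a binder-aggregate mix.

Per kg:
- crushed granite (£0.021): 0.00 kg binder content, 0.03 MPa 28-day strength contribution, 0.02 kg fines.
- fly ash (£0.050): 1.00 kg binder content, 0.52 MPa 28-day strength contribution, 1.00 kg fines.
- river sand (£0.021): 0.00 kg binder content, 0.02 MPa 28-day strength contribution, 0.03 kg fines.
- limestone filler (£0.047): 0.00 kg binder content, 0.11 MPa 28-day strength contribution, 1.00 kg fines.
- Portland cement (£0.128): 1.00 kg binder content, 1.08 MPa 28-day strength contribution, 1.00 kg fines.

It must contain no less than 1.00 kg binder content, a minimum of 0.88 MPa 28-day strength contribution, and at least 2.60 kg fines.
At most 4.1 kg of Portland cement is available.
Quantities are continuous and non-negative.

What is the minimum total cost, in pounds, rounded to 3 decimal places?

Let x1 = kg of crushed granite, x2 = kg of fly ash, x3 = kg of river sand, x4 = kg of limestone filler, x5 = kg of Portland cement.
min 0.021x1 + 0.05x2 + 0.021x3 + 0.047x4 + 0.128x5 subject to:
  1x2 + 1x5 ≥ 1   (binder content)
  0.03x1 + 0.52x2 + 0.02x3 + 0.11x4 + 1.08x5 ≥ 0.88   (28-day strength contribution)
  0.02x1 + 1x2 + 0.03x3 + 1x4 + 1x5 ≥ 2.6   (fines)
  x5 ≤ 4.1
  x1, x2, x3, x4, x5 ≥ 0.
At the optimum only fly ash, limestone filler are positive (crushed granite, river sand, Portland cement = 0). The 28-day strength contribution and fines requirements are met with equality.
Solving gives x2 = 1.449, x4 = 1.151.
Hence cost = 0.05·1.449 + 0.047·1.151 = £0.12655.

£0.127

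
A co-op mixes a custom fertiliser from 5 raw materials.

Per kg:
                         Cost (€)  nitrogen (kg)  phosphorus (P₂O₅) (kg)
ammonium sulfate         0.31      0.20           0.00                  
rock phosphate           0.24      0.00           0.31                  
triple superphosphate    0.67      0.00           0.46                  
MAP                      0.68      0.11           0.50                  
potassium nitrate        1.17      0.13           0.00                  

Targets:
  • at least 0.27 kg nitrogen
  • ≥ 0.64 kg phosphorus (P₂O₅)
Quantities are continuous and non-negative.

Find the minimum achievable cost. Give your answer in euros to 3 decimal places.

Let x1 = kg of ammonium sulfate, x2 = kg of rock phosphate, x3 = kg of triple superphosphate, x4 = kg of MAP, x5 = kg of potassium nitrate.
Minimise 0.31x1 + 0.24x2 + 0.67x3 + 0.68x4 + 1.17x5 s.t.:
  0.2x1 + 0.11x4 + 0.13x5 ≥ 0.27   (nitrogen)
  0.31x2 + 0.46x3 + 0.5x4 ≥ 0.64   (phosphorus (P₂O₅))
  x1, x2, x3, x4, x5 ≥ 0.
At the optimum only ammonium sulfate, rock phosphate are positive (triple superphosphate, MAP, potassium nitrate = 0). There the nitrogen and phosphorus (P₂O₅) constraints are tight.
So ammonium sulfate = 1.35 kg, rock phosphate = 2.065 kg.
Total cost: 0.31·1.35 + 0.24·2.065 = 0.91410.

€0.914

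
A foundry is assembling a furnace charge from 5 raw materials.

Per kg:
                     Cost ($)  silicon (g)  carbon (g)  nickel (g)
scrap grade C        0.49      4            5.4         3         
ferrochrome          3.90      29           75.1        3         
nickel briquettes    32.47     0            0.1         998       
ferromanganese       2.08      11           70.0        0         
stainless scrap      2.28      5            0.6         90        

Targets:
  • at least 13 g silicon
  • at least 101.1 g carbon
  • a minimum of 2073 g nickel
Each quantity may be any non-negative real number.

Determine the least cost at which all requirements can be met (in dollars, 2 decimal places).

Treat it as an LP. Let x1 = kg of scrap grade C, x2 = kg of ferrochrome, x3 = kg of nickel briquettes, x4 = kg of ferromanganese, x5 = kg of stainless scrap.
min 0.49x1 + 3.9x2 + 32.47x3 + 2.08x4 + 2.28x5 subject to:
  4x1 + 29x2 + 11x4 + 5x5 ≥ 13   (silicon)
  5.4x1 + 75.1x2 + 0.1x3 + 70x4 + 0.6x5 ≥ 101.1   (carbon)
  3x1 + 3x2 + 998x3 + 90x5 ≥ 2073   (nickel)
  x1, x2, x3, x4, x5 ≥ 0.
The cheapest feasible vertex uses only ferromanganese, stainless scrap; scrap grade C, ferrochrome, nickel briquettes are not used. There the carbon and nickel constraints are tight.
Optimal quantities: ferromanganese = 1.2469 kg, stainless scrap = 23.033 kg.
Objective = 2.08·1.2469 + 2.28·23.033 = 55.1088.

$55.11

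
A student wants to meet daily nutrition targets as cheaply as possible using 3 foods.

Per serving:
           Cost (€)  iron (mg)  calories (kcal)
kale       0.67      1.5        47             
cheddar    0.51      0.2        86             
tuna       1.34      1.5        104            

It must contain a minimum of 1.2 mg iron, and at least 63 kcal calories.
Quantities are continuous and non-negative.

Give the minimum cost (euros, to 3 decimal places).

Treat it as an LP. Let x1 = servings of kale, x2 = servings of cheddar, x3 = servings of tuna.
Minimize 0.67x1 + 0.51x2 + 1.34x3 with:
  1.5x1 + 0.2x2 + 1.5x3 ≥ 1.2   (iron)
  47x1 + 86x2 + 104x3 ≥ 63   (calories)
  x1, x2, x3 ≥ 0.
The minimum-cost mix takes nothing from tuna — only kale, cheddar. The iron and calories requirements are met with equality.
Optimal quantities: kale = 0.7575 servings, cheddar = 0.3186 servings.
Hence cost = 0.67·0.7575 + 0.51·0.3186 = €0.67001.

€0.670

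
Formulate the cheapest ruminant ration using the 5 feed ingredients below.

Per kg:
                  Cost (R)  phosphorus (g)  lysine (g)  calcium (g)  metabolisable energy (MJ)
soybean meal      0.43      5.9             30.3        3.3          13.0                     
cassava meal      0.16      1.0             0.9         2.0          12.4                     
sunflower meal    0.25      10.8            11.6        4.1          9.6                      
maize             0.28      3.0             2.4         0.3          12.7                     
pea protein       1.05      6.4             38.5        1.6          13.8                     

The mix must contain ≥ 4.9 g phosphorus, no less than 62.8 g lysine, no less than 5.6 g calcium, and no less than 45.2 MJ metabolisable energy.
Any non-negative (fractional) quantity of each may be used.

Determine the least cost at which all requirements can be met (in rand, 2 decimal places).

R1.11

Let x1 = kg of soybean meal, x2 = kg of cassava meal, x3 = kg of sunflower meal, x4 = kg of maize, x5 = kg of pea protein.
Minimize 0.43x1 + 0.16x2 + 0.25x3 + 0.28x4 + 1.05x5 s.t.:
  5.9x1 + 1x2 + 10.8x3 + 3x4 + 6.4x5 ≥ 4.9   (phosphorus)
  30.3x1 + 0.9x2 + 11.6x3 + 2.4x4 + 38.5x5 ≥ 62.8   (lysine)
  3.3x1 + 2x2 + 4.1x3 + 0.3x4 + 1.6x5 ≥ 5.6   (calcium)
  13x1 + 12.4x2 + 9.6x3 + 12.7x4 + 13.8x5 ≥ 45.2   (metabolisable energy)
  x1, x2, x3, x4, x5 ≥ 0.
At the optimum only soybean meal, cassava meal are positive (sunflower meal, maize, pea protein = 0). Binding constraints: lysine and metabolisable energy.
That vertex is x1 = 2.027, x2 = 1.52.
Objective = 0.43·2.027 + 0.16·1.52 = 1.1148.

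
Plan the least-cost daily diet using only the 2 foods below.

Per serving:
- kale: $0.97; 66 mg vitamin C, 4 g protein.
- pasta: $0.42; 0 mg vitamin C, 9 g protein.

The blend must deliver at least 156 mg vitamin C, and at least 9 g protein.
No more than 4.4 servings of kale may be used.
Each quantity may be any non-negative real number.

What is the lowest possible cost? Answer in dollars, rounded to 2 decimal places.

$2.29

Let x1 = servings of kale, x2 = servings of pasta.
Minimize 0.97x1 + 0.42x2 subject to:
  66x1 ≥ 156   (vitamin C)
  4x1 + 9x2 ≥ 9   (protein)
  x1 ≤ 4.4
  x1, x2 ≥ 0.
The minimum-cost mix takes nothing from pasta — only kale. The vitamin C requirement is met with equality.
Solving gives x1 = 2.364.
Hence cost = 0.97·2.364 = $2.2931.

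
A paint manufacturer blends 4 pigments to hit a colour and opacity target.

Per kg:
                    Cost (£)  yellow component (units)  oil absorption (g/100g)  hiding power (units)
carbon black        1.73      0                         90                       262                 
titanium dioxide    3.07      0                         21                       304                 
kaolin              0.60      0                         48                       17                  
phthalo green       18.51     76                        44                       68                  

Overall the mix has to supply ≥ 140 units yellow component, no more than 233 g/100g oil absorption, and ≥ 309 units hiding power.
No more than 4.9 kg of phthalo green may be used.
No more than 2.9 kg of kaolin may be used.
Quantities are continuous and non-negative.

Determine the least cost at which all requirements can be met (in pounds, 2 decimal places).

£35.31

This is a linear program. Let x1 = kg of carbon black, x2 = kg of titanium dioxide, x3 = kg of kaolin, x4 = kg of phthalo green.
Minimize 1.73x1 + 3.07x2 + 0.6x3 + 18.51x4 s.t.:
  76x4 ≥ 140   (yellow component)
  90x1 + 21x2 + 48x3 + 44x4 ≤ 233   (oil absorption)
  262x1 + 304x2 + 17x3 + 68x4 ≥ 309   (hiding power)
  x4 ≤ 4.9
  x3 ≤ 2.9
  x1, x2, x3, x4 ≥ 0.
The cheapest feasible vertex uses only carbon black, phthalo green; titanium dioxide, kaolin are not used. The yellow component and hiding power requirements are met with equality.
Optimal quantities: carbon black = 0.7013 kg, phthalo green = 1.842 kg.
Objective = 1.73·0.7013 + 18.51·1.842 = 35.3087.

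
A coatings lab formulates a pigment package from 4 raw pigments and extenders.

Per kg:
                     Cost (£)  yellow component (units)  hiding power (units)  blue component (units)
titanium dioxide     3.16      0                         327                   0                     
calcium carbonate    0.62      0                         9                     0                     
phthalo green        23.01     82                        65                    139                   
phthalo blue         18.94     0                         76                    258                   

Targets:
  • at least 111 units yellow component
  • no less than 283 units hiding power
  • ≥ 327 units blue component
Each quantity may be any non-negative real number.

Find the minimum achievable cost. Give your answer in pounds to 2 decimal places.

£42.83

Let x1 = kg of titanium dioxide, x2 = kg of calcium carbonate, x3 = kg of phthalo green, x4 = kg of phthalo blue.
Minimise 3.16x1 + 0.62x2 + 23.01x3 + 18.94x4 with:
  82x3 ≥ 111   (yellow component)
  327x1 + 9x2 + 65x3 + 76x4 ≥ 283   (hiding power)
  139x3 + 258x4 ≥ 327   (blue component)
  x1, x2, x3, x4 ≥ 0.
The optimal basis is {titanium dioxide, phthalo green, phthalo blue}; calcium carbonate drops out. Binding constraints: yellow component, hiding power, blue component.
That vertex is x1 = 0.47129, x3 = 1.3537, x4 = 0.53815.
Cost = 3.16·0.47129 + 23.01·1.3537 + 18.94·0.53815 = 42.8305.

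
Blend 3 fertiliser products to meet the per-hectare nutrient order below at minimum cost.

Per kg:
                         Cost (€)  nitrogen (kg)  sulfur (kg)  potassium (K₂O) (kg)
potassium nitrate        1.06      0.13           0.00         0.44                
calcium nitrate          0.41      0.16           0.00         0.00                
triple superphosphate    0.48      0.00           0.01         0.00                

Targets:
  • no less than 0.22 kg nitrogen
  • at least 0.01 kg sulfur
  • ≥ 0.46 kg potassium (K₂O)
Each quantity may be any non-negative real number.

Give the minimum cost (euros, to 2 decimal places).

Let x1 = kg of potassium nitrate, x2 = kg of calcium nitrate, x3 = kg of triple superphosphate.
Minimise 1.06x1 + 0.41x2 + 0.48x3 with:
  0.13x1 + 0.16x2 ≥ 0.22   (nitrogen)
  0.01x3 ≥ 0.01   (sulfur)
  0.44x1 ≥ 0.46   (potassium (K₂O))
  x1, x2, x3 ≥ 0.
The optimal mix uses every input. There the nitrogen, sulfur, potassium (K₂O) constraints are tight.
Solving gives x1 = 1.045, x2 = 0.5256, x3 = 1.
Hence cost = 1.06·1.045 + 0.41·0.5256 + 0.48·1 = €1.8032.

€1.80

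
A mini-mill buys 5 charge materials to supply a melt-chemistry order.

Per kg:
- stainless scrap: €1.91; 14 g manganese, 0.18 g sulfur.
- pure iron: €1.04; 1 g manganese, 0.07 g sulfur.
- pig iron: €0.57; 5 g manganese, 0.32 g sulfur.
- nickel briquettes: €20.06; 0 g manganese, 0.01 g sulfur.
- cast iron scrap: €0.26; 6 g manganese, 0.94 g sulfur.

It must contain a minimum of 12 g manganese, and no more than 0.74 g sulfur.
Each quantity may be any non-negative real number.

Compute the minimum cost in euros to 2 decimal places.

Let x1 = kg of stainless scrap, x2 = kg of pure iron, x3 = kg of pig iron, x4 = kg of nickel briquettes, x5 = kg of cast iron scrap.
min 1.91x1 + 1.04x2 + 0.57x3 + 20.06x4 + 0.26x5 with:
  14x1 + 1x2 + 5x3 + 6x5 ≥ 12   (manganese)
  0.18x1 + 0.07x2 + 0.32x3 + 0.01x4 + 0.94x5 ≤ 0.74   (sulfur)
  x1, x2, x3, x4, x5 ≥ 0.
The cheapest feasible vertex uses only stainless scrap, cast iron scrap; pure iron, pig iron, nickel briquettes are not used. There the manganese and sulfur constraints are tight.
That vertex is x1 = 0.5662, x5 = 0.6788.
Hence cost = 1.91·0.5662 + 0.26·0.6788 = €1.2579.

€1.26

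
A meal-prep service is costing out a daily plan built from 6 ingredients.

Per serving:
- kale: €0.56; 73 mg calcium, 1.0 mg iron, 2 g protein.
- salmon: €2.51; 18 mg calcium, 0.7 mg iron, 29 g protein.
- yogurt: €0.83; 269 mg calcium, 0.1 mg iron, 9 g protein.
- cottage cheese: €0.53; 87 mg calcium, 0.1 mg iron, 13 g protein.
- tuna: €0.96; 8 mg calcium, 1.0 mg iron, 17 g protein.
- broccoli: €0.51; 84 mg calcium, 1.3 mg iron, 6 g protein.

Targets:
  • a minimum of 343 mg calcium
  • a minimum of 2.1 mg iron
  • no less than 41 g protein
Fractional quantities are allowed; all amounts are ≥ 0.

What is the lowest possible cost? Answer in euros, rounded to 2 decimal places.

Let x1 = servings of kale, x2 = servings of salmon, x3 = servings of yogurt, x4 = servings of cottage cheese, x5 = servings of tuna, x6 = servings of broccoli.
min 0.56x1 + 2.51x2 + 0.83x3 + 0.53x4 + 0.96x5 + 0.51x6 s.t.:
  73x1 + 18x2 + 269x3 + 87x4 + 8x5 + 84x6 ≥ 343   (calcium)
  1x1 + 0.7x2 + 0.1x3 + 0.1x4 + 1x5 + 1.3x6 ≥ 2.1   (iron)
  2x1 + 29x2 + 9x3 + 13x4 + 17x5 + 6x6 ≥ 41   (protein)
  x1, x2, x3, x4, x5, x6 ≥ 0.
The cheapest feasible vertex uses only yogurt, cottage cheese, broccoli; kale, salmon, tuna are not used. Binding constraints: calcium, iron, protein.
That vertex is x3 = 0.02989, x4 = 2.477, x6 = 1.423.
Objective = 0.83·0.02989 + 0.53·2.477 + 0.51·1.423 = 2.0633.

€2.06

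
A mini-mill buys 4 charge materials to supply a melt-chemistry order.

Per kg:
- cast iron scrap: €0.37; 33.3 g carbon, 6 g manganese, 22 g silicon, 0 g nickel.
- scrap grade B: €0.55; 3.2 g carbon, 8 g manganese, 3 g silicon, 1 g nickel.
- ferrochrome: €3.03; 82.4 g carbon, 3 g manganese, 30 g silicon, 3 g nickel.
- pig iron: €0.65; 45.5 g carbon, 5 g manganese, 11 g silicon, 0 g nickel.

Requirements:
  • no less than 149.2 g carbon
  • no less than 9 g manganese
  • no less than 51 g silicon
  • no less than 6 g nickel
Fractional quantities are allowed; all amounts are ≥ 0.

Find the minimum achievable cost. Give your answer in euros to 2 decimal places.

€4.74

This is a linear program. Let x1 = kg of cast iron scrap, x2 = kg of scrap grade B, x3 = kg of ferrochrome, x4 = kg of pig iron.
min 0.37x1 + 0.55x2 + 3.03x3 + 0.65x4 with:
  33.3x1 + 3.2x2 + 82.4x3 + 45.5x4 ≥ 149.2   (carbon)
  6x1 + 8x2 + 3x3 + 5x4 ≥ 9   (manganese)
  22x1 + 3x2 + 30x3 + 11x4 ≥ 51   (silicon)
  1x2 + 3x3 ≥ 6   (nickel)
  x1, x2, x3, x4 ≥ 0.
The minimum-cost mix takes nothing from ferrochrome, pig iron — only cast iron scrap, scrap grade B. The carbon and nickel requirements are met with equality.
Solving gives x1 = 3.904, x2 = 6.
Objective = 0.37·3.904 + 0.55·6 = 4.7445.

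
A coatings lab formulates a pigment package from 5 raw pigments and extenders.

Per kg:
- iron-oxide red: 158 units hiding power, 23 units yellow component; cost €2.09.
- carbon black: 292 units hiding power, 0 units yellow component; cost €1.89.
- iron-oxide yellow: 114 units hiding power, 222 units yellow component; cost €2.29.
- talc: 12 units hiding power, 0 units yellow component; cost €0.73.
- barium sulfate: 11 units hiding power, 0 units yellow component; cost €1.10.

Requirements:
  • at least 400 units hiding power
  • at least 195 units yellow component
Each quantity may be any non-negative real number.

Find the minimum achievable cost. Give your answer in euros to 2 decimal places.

€3.95

Treat it as an LP. Let x1 = kg of iron-oxide red, x2 = kg of carbon black, x3 = kg of iron-oxide yellow, x4 = kg of talc, x5 = kg of barium sulfate.
Minimise 2.09x1 + 1.89x2 + 2.29x3 + 0.73x4 + 1.1x5 with:
  158x1 + 292x2 + 114x3 + 12x4 + 11x5 ≥ 400   (hiding power)
  23x1 + 222x3 ≥ 195   (yellow component)
  x1, x2, x3, x4, x5 ≥ 0.
The cheapest feasible vertex uses only carbon black, iron-oxide yellow; iron-oxide red, talc, barium sulfate are not used. Binding constraints: hiding power and yellow component.
Optimal quantities: carbon black = 1.027 kg, iron-oxide yellow = 0.8784 kg.
Objective = 1.89·1.027 + 2.29·0.8784 = 3.9526.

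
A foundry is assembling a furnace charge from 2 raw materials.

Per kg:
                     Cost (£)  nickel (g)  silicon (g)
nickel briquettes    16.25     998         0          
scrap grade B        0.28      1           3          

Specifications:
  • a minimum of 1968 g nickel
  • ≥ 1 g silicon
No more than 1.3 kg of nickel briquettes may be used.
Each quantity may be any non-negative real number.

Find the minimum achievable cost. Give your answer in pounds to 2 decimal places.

£208.89

Treat it as an LP. Let x1 = kg of nickel briquettes, x2 = kg of scrap grade B.
Minimize 16.25x1 + 0.28x2 subject to:
  998x1 + 1x2 ≥ 1968   (nickel)
  3x2 ≥ 1   (silicon)
  x1 ≤ 1.3
  x1, x2 ≥ 0.
Both inputs are positive at the optimum. There the nickel and the nickel briquettes cap constraints are tight.
Optimal quantities: nickel briquettes = 1.3 kg, scrap grade B = 670.6 kg.
Objective = 16.25·1.3 + 0.28·670.6 = 208.8930.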